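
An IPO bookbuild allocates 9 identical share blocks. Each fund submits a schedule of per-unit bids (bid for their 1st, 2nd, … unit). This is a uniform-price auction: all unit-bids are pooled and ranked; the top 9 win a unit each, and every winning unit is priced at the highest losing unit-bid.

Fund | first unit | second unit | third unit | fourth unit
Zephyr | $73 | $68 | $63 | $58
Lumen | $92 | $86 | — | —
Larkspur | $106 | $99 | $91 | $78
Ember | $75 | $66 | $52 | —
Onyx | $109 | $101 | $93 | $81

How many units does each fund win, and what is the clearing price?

Merging the schedules and taking the best 9: 109 (Onyx-1), 106 (Larkspur-1), 101 (Onyx-2), 99 (Larkspur-2), 93 (Onyx-3), 92 (Lumen-1), 91 (Larkspur-3), 86 (Lumen-2), 81 (Onyx-4)
First bid not allocated: $78.
Allocation: Larkspur 3, Lumen 2, Onyx 4.

Larkspur 3, Lumen 2, Onyx 4; clearing price $78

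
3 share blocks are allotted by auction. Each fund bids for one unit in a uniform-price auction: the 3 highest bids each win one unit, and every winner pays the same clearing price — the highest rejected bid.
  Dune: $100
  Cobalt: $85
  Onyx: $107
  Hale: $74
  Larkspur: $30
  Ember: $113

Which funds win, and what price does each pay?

Sorting: 113 (Ember), 107 (Onyx), 100 (Dune), 85 (Cobalt), 74 (Hale), …
The 3 highest are Ember, Onyx, Dune.
Clearing price = highest rejected bid = $85.

Ember, Onyx, Dune; each pays $85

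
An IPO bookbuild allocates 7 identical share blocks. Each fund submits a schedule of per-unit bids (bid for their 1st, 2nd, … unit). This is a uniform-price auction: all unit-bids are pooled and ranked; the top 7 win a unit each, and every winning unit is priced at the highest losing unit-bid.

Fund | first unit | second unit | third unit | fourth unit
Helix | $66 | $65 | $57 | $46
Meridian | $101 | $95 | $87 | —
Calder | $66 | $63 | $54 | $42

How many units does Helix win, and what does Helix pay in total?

Merging the schedules and taking the best 7: 101 (Meridian-1), 95 (Meridian-2), 87 (Meridian-3), 66 (Helix-1), 66 (Calder-1), 65 (Helix-2), 63 (Calder-2)
The (k+1)-th unit-bid is $57.
Helix wins 2 unit(s) at $57 each.

Helix: 2 units, pays $114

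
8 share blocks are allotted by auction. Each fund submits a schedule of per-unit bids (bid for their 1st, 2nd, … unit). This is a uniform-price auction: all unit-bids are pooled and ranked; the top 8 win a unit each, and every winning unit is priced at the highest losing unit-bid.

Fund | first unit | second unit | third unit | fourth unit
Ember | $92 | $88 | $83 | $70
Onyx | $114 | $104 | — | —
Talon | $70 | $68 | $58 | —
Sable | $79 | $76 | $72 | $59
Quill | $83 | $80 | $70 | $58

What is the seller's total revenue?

Total revenue: $608

All unit-bids, highest first — top 8: 114 (Onyx-1), 104 (Onyx-2), 92 (Ember-1), 88 (Ember-2), 83 (Ember-3), 83 (Quill-1), 80 (Quill-2), 79 (Sable-1)
The (k+1)-th unit-bid is $76.
Allocation: Ember 3, Onyx 2, Quill 2, Sable 1. Every unit priced at $76.
Revenue = 8 × 76 = $608.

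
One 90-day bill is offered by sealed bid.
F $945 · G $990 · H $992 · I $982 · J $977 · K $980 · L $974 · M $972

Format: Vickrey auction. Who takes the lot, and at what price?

H pays $990

Rule: the highest bidder wins and pays the second-highest bid.
Bids ranked: 992 (H) > 990 (G) > 982 (I) > 980 (K) > 977 (J) > 974 (L) > …
H is highest; pays the second-highest bid, $990.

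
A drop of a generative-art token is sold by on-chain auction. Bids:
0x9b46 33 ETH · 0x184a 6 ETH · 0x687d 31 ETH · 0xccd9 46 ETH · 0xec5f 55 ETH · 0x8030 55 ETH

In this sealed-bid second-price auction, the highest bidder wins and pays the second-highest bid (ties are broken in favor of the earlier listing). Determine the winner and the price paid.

Sorting bids: 55 (0xec5f) > 55 (0x8030) > 46 (0xccd9) > 33 (0x9b46) > 31 (0x687d) > 6 (0x184a)
Tie at 55 ETH → 0xec5f wins by tie-break.
0xec5f is highest; pays the second-highest bid, 55 ETH.

0xec5f pays 55 ETH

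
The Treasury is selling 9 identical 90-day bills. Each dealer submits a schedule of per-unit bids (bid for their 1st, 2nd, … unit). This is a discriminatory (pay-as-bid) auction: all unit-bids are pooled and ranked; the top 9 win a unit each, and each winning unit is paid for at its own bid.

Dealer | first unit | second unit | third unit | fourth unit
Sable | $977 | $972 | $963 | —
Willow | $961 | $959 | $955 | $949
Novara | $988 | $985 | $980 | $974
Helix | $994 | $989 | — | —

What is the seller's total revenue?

Total revenue: $8,822

All unit-bids, highest first — top 9: 994 (Helix-1), 989 (Helix-2), 988 (Novara-1), 985 (Novara-2), 980 (Novara-3), 977 (Sable-1), 974 (Novara-4), 972 (Sable-2), 963 (Sable-3)
Next rejected bid: $961 (not a price — pay-as-bid).
Each winning unit pays its own bid.
Revenue = 994 + 989 + 988 + 985 + 980 + 977 + 974 + 972 + 963 = $8,822.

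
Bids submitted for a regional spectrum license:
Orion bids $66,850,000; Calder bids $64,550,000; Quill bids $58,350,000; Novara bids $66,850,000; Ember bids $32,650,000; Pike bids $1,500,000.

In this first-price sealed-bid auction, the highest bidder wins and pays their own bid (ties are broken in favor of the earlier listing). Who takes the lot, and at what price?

Orion pays $66,850,000

Bids in order: 66,850,000 (Orion) > 66,850,000 (Novara) > 64,550,000 (Calder) > 58,350,000 (Quill) > 32,650,000 (Ember) > 1,500,000 (Pike)
Tie at $66,850,000 → Orion wins by tie-break.
First-price: Orion pays what they bid, $66,850,000.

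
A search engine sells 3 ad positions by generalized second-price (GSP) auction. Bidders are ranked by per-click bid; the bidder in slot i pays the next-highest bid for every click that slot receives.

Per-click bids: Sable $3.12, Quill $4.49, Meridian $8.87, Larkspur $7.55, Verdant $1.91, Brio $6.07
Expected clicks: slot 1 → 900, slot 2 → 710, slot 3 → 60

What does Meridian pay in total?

Sorting advertisers: $8.87 (Meridian) > $7.55 (Larkspur) > $6.07 (Brio) > $4.49 (Quill) > …
Meridian holds slot 1 → pays next bid $7.55 × 900 clicks = $6795.00.

Meridian pays $6795.00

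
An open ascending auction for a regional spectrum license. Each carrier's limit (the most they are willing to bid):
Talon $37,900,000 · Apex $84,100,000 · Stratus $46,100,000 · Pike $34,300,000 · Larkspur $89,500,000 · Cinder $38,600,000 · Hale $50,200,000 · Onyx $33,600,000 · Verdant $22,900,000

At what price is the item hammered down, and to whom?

Larkspur wins at $84,100,000

Limits ranked: 89,500,000 (Larkspur) > 84,100,000 (Apex) > 50,200,000 (Hale) > 46,100,000 (Stratus) > 38,600,000 (Cinder) > 37,900,000 (Talon) > …
Bidding ends when Apex exits at $84,100,000; Larkspur takes it.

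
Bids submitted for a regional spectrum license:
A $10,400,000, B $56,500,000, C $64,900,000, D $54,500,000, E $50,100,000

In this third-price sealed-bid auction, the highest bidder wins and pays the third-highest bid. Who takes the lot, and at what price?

C pays $54,500,000

Bids ranked: 64,900,000 (C) > 56,500,000 (B) > 54,500,000 (D) > 50,100,000 (E) > 10,400,000 (A)
C is highest; pays the third-highest bid, $54,500,000.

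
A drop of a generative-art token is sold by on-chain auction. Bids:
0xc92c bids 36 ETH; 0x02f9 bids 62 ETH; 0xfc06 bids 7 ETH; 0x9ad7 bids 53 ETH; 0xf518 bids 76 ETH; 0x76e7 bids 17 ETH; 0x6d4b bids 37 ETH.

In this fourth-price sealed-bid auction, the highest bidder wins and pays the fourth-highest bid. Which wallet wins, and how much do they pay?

Bids in order: 76 (0xf518) > 62 (0x02f9) > 53 (0x9ad7) > 37 (0x6d4b) > 36 (0xc92c) > 17 (0x76e7) > …
0xf518 wins; payment is bid #4 in the ranking = 37 ETH.

0xf518 pays 37 ETH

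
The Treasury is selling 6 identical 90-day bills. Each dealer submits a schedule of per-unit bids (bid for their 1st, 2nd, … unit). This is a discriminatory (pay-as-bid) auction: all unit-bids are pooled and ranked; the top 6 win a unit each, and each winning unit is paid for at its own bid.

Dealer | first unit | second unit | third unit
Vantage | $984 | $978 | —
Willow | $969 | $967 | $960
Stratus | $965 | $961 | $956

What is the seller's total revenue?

All unit-bids, highest first — top 6: 984 (Vantage-1), 978 (Vantage-2), 969 (Willow-1), 967 (Willow-2), 965 (Stratus-1), 961 (Stratus-2)
Next rejected bid: $960 (not a price — pay-as-bid).
Each winning unit pays its own bid.
Revenue = 984 + 978 + 969 + 967 + 965 + 961 = $5,824.

Total revenue: $5,824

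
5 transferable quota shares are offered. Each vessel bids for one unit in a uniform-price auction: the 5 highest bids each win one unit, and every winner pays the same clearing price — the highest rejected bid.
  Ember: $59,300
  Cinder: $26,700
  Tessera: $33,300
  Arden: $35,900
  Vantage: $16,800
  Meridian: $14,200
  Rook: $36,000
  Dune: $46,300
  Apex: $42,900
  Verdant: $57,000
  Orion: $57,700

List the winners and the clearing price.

Bids ranked high→low: 59,300 (Ember), 57,700 (Orion), 57,000 (Verdant), 46,300 (Dune), 42,900 (Apex), 36,000 (Rook), 35,900 (Arden), …
The 5 highest are Ember, Orion, Verdant, Dune, Apex.
First losing bid is Rook's $36,000, which sets the uniform price.

Ember, Orion, Verdant, Dune, Apex; each pays $36,000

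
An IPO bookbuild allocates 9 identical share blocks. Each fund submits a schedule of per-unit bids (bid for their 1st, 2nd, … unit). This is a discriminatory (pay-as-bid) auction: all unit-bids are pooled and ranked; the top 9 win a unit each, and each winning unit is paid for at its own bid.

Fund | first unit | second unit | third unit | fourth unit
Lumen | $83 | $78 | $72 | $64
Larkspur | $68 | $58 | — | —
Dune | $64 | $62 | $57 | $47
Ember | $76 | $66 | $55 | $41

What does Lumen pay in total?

Lumen pays $297

All unit-bids, highest first — top 9: 83 (Lumen-1), 78 (Lumen-2), 76 (Ember-1), 72 (Lumen-3), 68 (Larkspur-1), 66 (Ember-2), 64 (Lumen-4), 64 (Dune-1), 62 (Dune-2)
Next rejected bid: $58 (not a price — pay-as-bid).
Lumen's winning unit-bids: 83 + 78 + 72 + 64 = $297.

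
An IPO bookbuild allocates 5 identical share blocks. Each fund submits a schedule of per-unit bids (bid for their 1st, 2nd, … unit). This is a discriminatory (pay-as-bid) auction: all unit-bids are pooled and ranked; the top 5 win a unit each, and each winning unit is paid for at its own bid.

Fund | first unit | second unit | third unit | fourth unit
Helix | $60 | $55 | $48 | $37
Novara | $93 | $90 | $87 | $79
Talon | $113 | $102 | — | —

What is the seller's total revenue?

Total revenue: $485

Merging the schedules and taking the best 5: 113 (Talon-1), 102 (Talon-2), 93 (Novara-1), 90 (Novara-2), 87 (Novara-3)
Next rejected bid: $79 (not a price — pay-as-bid).
Each winning unit pays its own bid.
Revenue = 113 + 102 + 93 + 90 + 87 = $485.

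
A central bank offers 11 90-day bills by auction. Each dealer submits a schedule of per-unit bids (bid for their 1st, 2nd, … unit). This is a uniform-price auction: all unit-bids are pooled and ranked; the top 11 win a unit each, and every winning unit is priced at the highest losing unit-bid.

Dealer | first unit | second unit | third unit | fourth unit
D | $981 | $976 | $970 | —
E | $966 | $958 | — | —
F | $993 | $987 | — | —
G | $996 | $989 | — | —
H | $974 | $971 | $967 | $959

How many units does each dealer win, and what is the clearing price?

Merging the schedules and taking the best 11: 996 (G-1), 993 (F-1), 989 (G-2), 987 (F-2), 981 (D-1), 976 (D-2), 974 (H-1), 971 (H-2), 970 (D-3), 967 (H-3), 966 (E-1)
First bid not allocated: $959.
Allocation: D 3, E 1, F 2, G 2, H 3.

D 3, E 1, F 2, G 2, H 3; clearing price $959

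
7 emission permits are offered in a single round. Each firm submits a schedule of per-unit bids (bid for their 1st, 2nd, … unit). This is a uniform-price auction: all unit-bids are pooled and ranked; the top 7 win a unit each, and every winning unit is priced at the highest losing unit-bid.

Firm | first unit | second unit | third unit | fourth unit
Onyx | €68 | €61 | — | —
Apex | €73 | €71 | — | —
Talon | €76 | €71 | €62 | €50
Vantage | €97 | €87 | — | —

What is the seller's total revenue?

Total revenue: €434

Pooled unit-bids ranked (top 7): 97 (Vantage-1), 87 (Vantage-2), 76 (Talon-1), 73 (Apex-1), 71 (Apex-2), 71 (Talon-2), 68 (Onyx-1)
First bid not allocated: €62.
Allocation: Apex 2, Onyx 1, Talon 2, Vantage 2. Every unit priced at €62.
Revenue = 7 × 62 = €434.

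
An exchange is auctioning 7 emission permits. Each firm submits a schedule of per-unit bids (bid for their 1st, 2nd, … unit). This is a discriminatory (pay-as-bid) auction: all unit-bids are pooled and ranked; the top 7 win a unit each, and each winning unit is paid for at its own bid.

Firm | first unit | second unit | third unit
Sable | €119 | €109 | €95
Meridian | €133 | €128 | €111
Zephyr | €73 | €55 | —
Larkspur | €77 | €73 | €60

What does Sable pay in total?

Sable pays €323

All unit-bids, highest first — top 7: 133 (Meridian-1), 128 (Meridian-2), 119 (Sable-1), 111 (Meridian-3), 109 (Sable-2), 95 (Sable-3), 77 (Larkspur-1)
Next rejected bid: €73 (not a price — pay-as-bid).
Sable's winning unit-bids: 119 + 109 + 95 = €323.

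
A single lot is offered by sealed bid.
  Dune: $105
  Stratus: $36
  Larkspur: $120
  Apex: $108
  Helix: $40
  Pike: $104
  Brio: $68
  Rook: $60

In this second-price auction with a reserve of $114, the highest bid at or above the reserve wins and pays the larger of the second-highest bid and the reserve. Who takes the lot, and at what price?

Rule: the highest bid at or above the reserve wins and pays the larger of the second-highest bid and the reserve.
Bids ranked: 120 (Larkspur) > 108 (Apex) > 105 (Dune) > 104 (Pike) > 68 (Brio) > 60 (Rook) > …
Larkspur has the top bid at or above the reserve ($120).
Second-highest bid $108 is below the reserve $114, so the reserve binds → payment $114.

Larkspur pays $114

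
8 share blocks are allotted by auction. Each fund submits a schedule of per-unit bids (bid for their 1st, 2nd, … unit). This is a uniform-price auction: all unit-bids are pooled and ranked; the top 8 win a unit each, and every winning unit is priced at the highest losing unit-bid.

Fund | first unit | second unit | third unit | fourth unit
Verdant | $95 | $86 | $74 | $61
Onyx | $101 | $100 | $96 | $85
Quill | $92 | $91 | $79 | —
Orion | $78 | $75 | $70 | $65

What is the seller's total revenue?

Merging the schedules and taking the best 8: 101 (Onyx-1), 100 (Onyx-2), 96 (Onyx-3), 95 (Verdant-1), 92 (Quill-1), 91 (Quill-2), 86 (Verdant-2), 85 (Onyx-4)
First bid not allocated: $79.
Allocation: Onyx 4, Quill 2, Verdant 2. Every unit priced at $79.
Revenue = 8 × 79 = $632.

Total revenue: $632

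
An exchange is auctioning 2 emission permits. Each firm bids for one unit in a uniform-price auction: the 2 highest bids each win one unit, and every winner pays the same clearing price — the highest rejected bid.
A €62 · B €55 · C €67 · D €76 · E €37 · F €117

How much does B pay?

Bids ranked high→low: 117 (F), 76 (D), 67 (C), 62 (A), …
The 2 highest are F, D.
First losing bid is C's €67, which sets the uniform price.
B does not win → pays €0.

B pays €0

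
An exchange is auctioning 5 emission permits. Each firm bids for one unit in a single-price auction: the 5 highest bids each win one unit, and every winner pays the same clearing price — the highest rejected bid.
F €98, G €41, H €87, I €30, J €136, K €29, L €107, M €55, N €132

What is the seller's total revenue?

Total revenue: €275

Ordering the bids: 136 (J), 132 (N), 107 (L), 98 (F), 87 (H), 55 (M), 41 (G), …
The 5 highest are J, N, L, F, H.
First losing bid is M's €55, which sets the uniform price.
Total revenue = 5 × €55 = €275.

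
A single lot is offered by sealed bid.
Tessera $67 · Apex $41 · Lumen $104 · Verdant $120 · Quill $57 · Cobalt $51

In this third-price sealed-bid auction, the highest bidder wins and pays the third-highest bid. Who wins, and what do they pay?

Verdant pays $67

Sorting bids: 120 (Verdant) > 104 (Lumen) > 67 (Tessera) > 57 (Quill) > 51 (Cobalt) > 41 (Apex)
Verdant is highest; pays the third-highest bid, $67.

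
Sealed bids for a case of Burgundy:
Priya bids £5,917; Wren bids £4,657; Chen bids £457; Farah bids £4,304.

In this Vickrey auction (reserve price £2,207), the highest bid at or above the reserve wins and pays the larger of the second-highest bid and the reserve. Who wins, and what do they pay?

Priya pays £4,657

Bids in order: 5,917 (Priya) > 4,657 (Wren) > 4,304 (Farah) > 457 (Chen)
Priya has the top bid at or above the reserve (£5,917).
Second-highest bid £4,657 exceeds the reserve £2,207 → payment £4,657.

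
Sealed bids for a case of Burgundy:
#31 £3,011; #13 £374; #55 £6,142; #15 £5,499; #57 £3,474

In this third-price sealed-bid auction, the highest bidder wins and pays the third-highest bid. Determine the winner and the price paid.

#55 pays £3,474

Rule: the highest bidder wins and pays the third-highest bid.
Sorting bids: 6,142 (#55) > 5,499 (#15) > 3,474 (#57) > 3,011 (#31) > 374 (#13)
#55 wins; payment is bid #3 in the ranking = £3,474.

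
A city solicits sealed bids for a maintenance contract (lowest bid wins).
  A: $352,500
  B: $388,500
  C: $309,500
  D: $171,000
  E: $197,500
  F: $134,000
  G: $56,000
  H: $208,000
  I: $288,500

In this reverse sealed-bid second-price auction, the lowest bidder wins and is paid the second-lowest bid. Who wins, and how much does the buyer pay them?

G is paid $134,000

Bids ranked: 56,000 (G) < 134,000 (F) < 171,000 (D) < 197,500 (E) < 208,000 (H) < 288,500 (I) < …
Second-price: G is paid F's bid of $134,000.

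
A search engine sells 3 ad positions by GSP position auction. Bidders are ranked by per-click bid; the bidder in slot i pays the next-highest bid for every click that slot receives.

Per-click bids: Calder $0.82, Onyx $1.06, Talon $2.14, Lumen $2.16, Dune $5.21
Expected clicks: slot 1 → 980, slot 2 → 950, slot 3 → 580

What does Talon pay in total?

Ranked by bid: $5.21 (Dune) > $2.16 (Lumen) > $2.14 (Talon) > $1.06 (Onyx) > …
Talon holds slot 3 → pays next bid $1.06 × 580 clicks = $614.80.

Talon pays $614.80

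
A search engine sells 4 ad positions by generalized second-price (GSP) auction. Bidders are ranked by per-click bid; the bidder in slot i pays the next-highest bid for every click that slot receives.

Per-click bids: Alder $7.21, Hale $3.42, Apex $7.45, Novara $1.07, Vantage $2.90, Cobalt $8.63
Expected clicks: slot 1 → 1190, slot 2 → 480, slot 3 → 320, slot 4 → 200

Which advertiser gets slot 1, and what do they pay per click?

Ranked by bid: $8.63 (Cobalt) > $7.45 (Apex) > $7.21 (Alder) > $3.42 (Hale) > $2.90 (Vantage) > …
Slot 1 goes to the first-ranked bidder, Cobalt, who pays the next bid down: $7.45/click.

Cobalt; $7.45 per click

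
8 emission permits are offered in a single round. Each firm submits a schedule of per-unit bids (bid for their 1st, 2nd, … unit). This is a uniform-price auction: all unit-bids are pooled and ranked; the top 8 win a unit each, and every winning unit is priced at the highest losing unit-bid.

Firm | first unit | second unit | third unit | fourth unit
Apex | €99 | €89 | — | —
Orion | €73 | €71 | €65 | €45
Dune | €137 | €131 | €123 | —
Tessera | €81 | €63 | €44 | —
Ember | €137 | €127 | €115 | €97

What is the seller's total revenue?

Merging the schedules and taking the best 8: 137 (Dune-1), 137 (Ember-1), 131 (Dune-2), 127 (Ember-2), 123 (Dune-3), 115 (Ember-3), 99 (Apex-1), 97 (Ember-4)
The (k+1)-th unit-bid is €89.
Allocation: Apex 1, Dune 3, Ember 4. Every unit priced at €89.
Revenue = 8 × 89 = €712.

Total revenue: €712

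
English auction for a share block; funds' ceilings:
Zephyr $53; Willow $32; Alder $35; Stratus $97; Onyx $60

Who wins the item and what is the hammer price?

Rule: the price rises until one bidder remains; the winner pays the price at which the last rival dropped out.
Limits in order: 97 (Stratus) > 60 (Onyx) > 53 (Zephyr) > 35 (Alder) > 32 (Willow)
Onyx is the last rival to drop out, at $60; Stratus remains and wins at that price.

Stratus wins at $60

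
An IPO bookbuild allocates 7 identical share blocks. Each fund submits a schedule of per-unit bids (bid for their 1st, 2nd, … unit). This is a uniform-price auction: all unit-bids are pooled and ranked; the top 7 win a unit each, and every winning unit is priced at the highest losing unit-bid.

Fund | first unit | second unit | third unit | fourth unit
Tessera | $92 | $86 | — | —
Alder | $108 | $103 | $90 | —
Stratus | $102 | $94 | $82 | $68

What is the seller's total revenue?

Total revenue: $574

Merging the schedules and taking the best 7: 108 (Alder-1), 103 (Alder-2), 102 (Stratus-1), 94 (Stratus-2), 92 (Tessera-1), 90 (Alder-3), 86 (Tessera-2)
First bid not allocated: $82.
Allocation: Alder 3, Stratus 2, Tessera 2. Every unit priced at $82.
Revenue = 7 × 82 = $574.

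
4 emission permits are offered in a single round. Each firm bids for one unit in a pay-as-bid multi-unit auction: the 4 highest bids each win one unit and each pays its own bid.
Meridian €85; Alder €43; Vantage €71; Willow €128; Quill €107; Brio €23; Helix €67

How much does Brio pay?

Brio pays €0

Bids ranked high→low: 128 (Willow), 107 (Quill), 85 (Meridian), 71 (Vantage), 67 (Helix), 43 (Alder), …
The 4 highest are Willow, Quill, Meridian, Vantage.
Brio does not win → €0.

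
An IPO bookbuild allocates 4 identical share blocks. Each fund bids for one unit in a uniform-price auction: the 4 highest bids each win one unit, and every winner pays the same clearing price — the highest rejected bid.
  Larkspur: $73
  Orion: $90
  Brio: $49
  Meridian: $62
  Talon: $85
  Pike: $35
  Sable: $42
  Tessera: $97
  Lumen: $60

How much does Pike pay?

Pike pays $0

Bids ranked high→low: 97 (Tessera), 90 (Orion), 85 (Talon), 73 (Larkspur), 62 (Meridian), 60 (Lumen), …
The 4 highest are Tessera, Orion, Talon, Larkspur.
Clearing price = highest rejected bid = $62.
Pike does not win → pays $0.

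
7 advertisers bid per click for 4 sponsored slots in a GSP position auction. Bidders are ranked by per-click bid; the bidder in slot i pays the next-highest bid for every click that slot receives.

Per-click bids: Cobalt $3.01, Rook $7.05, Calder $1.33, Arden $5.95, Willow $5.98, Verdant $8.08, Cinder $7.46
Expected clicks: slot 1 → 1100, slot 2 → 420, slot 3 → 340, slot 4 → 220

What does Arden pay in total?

Ranked by bid: $8.08 (Verdant) > $7.46 (Cinder) > $7.05 (Rook) > $5.98 (Willow) > $5.95 (Arden) > …
Arden ranks below slot 4 → no slot, pays nothing.

Arden pays $0.00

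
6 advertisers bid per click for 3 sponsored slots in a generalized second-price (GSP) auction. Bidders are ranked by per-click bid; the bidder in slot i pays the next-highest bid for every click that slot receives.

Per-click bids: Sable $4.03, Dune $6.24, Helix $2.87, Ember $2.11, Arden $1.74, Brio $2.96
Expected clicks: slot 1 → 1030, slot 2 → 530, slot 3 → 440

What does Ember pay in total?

Ember pays $0.00

Sorting advertisers: $6.24 (Dune) > $4.03 (Sable) > $2.96 (Brio) > $2.87 (Helix) > …
Ember ranks below slot 3 → no slot, pays nothing.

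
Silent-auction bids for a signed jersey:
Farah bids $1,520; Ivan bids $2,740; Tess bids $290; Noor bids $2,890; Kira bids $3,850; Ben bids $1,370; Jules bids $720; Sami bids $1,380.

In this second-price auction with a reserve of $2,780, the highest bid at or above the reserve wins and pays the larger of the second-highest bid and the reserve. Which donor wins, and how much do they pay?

Second-price auction with a reserve of $2,780: the highest bid at or above the reserve wins and pays the larger of the second-highest bid and the reserve.
Bids in order: 3,850 (Kira) > 2,890 (Noor) > 2,740 (Ivan) > 1,520 (Farah) > 1,380 (Sami) > 1,370 (Ben) > …
Kira has the top bid at or above the reserve ($3,850).
max(second-highest $2,890, reserve $2,780) = $2,890; the reserve does not bind.

Kira pays $2,890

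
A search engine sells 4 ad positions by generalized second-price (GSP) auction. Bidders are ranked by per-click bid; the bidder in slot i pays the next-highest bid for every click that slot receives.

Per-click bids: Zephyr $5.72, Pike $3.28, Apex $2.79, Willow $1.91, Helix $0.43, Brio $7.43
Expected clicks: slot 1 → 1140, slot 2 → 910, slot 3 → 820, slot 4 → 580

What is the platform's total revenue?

Total revenue: $12901.20

Sorting advertisers: $7.43 (Brio) > $5.72 (Zephyr) > $3.28 (Pike) > $2.79 (Apex) > $1.91 (Willow) > …
Slot 1: Brio pays $5.72 × 1140 = $6520.80
Slot 2: Zephyr pays $3.28 × 910 = $2984.80
Slot 3: Pike pays $2.79 × 820 = $2287.80
Slot 4: Apex pays $1.91 × 580 = $1107.80
Total = $12901.20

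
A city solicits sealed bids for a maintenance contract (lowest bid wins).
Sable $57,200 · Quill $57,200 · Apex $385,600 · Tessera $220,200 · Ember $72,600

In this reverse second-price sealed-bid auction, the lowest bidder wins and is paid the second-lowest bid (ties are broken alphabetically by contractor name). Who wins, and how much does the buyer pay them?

Rule: the lowest bidder wins and is paid the second-lowest bid.
Sorting bids: 57,200 (Quill) < 57,200 (Sable) < 72,600 (Ember) < 220,200 (Tessera) < 385,600 (Apex)
Tie at $57,200 → Quill wins by tie-break.
Quill is lowest; is paid the second-lowest bid, $57,200.

Quill is paid $57,200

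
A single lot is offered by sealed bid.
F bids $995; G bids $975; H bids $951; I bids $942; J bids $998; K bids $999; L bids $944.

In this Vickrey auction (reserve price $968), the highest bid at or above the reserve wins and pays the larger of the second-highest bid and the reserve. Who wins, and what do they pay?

Bids in order: 999 (K) > 998 (J) > 995 (F) > 975 (G) > 951 (H) > 944 (L) > …
K has the top bid at or above the reserve ($999).
max(second-highest $998, reserve $968) = $998; the reserve does not bind.

K pays $998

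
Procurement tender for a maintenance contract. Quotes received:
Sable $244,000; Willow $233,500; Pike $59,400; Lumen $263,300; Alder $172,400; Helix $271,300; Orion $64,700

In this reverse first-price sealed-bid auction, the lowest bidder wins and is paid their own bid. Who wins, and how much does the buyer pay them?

Sorting bids: 59,400 (Pike) < 64,700 (Orion) < 172,400 (Alder) < 233,500 (Willow) < 244,000 (Sable) < 263,300 (Lumen) < …
Pike is lowest → is paid own bid, $59,400.

Pike is paid $59,400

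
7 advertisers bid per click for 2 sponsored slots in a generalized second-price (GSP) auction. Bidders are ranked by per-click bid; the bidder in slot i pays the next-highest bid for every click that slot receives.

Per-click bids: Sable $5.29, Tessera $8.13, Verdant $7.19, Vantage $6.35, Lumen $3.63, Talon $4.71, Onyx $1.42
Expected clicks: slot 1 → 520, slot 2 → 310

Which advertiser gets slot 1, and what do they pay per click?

Ranked by bid: $8.13 (Tessera) > $7.19 (Verdant) > $6.35 (Vantage) > …
Slot 1 goes to the first-ranked bidder, Tessera, who pays the next bid down: $7.19/click.

Tessera; $7.19 per click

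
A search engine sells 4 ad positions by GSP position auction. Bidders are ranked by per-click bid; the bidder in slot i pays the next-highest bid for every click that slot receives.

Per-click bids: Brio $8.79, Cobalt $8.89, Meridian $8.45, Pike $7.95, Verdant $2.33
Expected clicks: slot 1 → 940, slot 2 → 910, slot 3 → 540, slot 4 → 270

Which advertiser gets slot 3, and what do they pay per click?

Sorting advertisers: $8.89 (Cobalt) > $8.79 (Brio) > $8.45 (Meridian) > $7.95 (Pike) > $2.33 (Verdant)
Slot 3 goes to the third-ranked bidder, Meridian, who pays the next bid down: $7.95/click.

Meridian; $7.95 per click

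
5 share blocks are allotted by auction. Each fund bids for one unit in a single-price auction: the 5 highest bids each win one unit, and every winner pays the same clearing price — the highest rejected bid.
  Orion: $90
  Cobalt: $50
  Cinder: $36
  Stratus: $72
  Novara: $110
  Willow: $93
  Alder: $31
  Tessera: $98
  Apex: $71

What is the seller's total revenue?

Total revenue: $355

Ordering the bids: 110 (Novara), 98 (Tessera), 93 (Willow), 90 (Orion), 72 (Stratus), 71 (Apex), 50 (Cobalt), …
The 5 highest are Novara, Tessera, Willow, Orion, Stratus.
First losing bid is Apex's $71, which sets the uniform price.
Total revenue = 5 × $71 = $355.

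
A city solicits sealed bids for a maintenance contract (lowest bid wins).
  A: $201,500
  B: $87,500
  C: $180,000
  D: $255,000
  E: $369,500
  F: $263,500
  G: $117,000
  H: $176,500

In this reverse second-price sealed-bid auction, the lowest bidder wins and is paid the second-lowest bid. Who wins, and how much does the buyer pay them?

B is paid $117,000

Rule: the lowest bidder wins and is paid the second-lowest bid.
Bids in order: 87,500 (B) < 117,000 (G) < 176,500 (H) < 180,000 (C) < 201,500 (A) < 255,000 (D) < …
Second-price: B is paid G's bid of $117,000.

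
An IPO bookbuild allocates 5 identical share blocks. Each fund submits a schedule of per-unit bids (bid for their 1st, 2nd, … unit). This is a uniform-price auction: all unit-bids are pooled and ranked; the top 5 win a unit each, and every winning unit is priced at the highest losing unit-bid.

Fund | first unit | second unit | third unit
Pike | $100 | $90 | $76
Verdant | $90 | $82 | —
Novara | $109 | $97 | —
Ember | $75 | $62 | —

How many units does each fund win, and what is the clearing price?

Novara 2, Pike 2, Verdant 1; clearing price $82

All unit-bids, highest first — top 5: 109 (Novara-1), 100 (Pike-1), 97 (Novara-2), 90 (Pike-2), 90 (Verdant-1)
The (k+1)-th unit-bid is $82.
Allocation: Novara 2, Pike 2, Verdant 1.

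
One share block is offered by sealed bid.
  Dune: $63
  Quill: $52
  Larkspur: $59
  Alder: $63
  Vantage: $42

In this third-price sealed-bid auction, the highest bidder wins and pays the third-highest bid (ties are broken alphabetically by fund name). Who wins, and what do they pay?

Bids ranked: 63 (Alder) > 63 (Dune) > 59 (Larkspur) > 52 (Quill) > 42 (Vantage)
Tie at $63 → Alder wins by tie-break.
Alder wins; payment is bid #3 in the ranking = $59.

Alder pays $59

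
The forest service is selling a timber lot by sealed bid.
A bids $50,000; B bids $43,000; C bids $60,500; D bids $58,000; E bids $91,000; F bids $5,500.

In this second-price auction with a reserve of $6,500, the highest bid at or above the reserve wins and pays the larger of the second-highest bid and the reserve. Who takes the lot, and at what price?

Sorting bids: 91,000 (E) > 60,500 (C) > 58,000 (D) > 50,000 (A) > 43,000 (B) > 5,500 (F)
E has the top bid at or above the reserve ($91,000).
Second-highest bid $60,500 exceeds the reserve $6,500 → payment $60,500.

E pays $60,500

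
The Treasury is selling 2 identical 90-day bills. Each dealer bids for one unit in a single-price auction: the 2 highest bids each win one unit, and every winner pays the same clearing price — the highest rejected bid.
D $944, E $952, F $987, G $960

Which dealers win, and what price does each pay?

F, G; each pays $952

Sorting: 987 (F), 960 (G), 952 (E), 944 (D)
Top 2: F, G.
First losing bid is E's $952, which sets the uniform price.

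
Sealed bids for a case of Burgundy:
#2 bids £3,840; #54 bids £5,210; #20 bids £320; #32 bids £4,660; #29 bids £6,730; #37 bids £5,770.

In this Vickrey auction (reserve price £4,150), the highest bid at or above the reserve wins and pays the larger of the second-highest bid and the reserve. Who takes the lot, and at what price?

Sorting bids: 6,730 (#29) > 5,770 (#37) > 5,210 (#54) > 4,660 (#32) > 3,840 (#2) > 320 (#20)
Highest eligible bid: #29 at £6,730.
max(second-highest £5,770, reserve £4,150) = £5,770; the reserve does not bind.

#29 pays £5,770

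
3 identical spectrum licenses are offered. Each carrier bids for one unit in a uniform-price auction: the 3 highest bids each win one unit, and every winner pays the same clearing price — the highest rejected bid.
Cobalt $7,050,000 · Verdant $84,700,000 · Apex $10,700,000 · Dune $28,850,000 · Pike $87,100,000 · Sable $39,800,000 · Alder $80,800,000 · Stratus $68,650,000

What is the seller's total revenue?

Bids ranked high→low: 87,100,000 (Pike), 84,700,000 (Verdant), 80,800,000 (Alder), 68,650,000 (Stratus), 39,800,000 (Sable), …
The 3 highest are Pike, Verdant, Alder.
Highest unsuccessful bid: $68,650,000 → clearing price.
Total revenue = 3 × $68,650,000 = $205,950,000.

Total revenue: $205,950,000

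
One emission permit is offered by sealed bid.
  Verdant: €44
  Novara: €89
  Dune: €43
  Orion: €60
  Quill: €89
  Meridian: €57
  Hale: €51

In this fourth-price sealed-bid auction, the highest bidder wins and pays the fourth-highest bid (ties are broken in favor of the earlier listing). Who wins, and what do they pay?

Novara pays €57

Sorting bids: 89 (Novara) > 89 (Quill) > 60 (Orion) > 57 (Meridian) > 51 (Hale) > 44 (Verdant) > …
Novara and Quill tie at €89; tie-break gives it to Novara.
Novara is highest; pays the fourth-highest bid, €57.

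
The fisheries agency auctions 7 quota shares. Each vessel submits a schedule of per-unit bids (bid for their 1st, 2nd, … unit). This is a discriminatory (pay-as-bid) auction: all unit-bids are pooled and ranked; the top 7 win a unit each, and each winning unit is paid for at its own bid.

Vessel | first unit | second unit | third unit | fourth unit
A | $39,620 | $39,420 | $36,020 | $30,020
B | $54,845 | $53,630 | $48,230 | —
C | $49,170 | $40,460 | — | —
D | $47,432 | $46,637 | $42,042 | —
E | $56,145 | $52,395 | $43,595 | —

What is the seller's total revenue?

Total revenue: $361,847

Merging the schedules and taking the best 7: 56,145 (E-1), 54,845 (B-1), 53,630 (B-2), 52,395 (E-2), 49,170 (C-1), 48,230 (B-3), 47,432 (D-1)
Next rejected bid: $46,637 (not a price — pay-as-bid).
Each winning unit pays its own bid.
Revenue = 56,145 + 54,845 + 53,630 + 52,395 + 49,170 + 48,230 + 47,432 = $361,847.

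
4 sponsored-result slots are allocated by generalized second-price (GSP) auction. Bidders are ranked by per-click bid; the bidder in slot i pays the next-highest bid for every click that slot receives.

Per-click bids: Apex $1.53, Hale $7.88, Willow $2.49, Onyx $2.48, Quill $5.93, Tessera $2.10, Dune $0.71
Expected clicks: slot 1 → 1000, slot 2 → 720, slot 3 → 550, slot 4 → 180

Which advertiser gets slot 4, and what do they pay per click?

Onyx; $2.10 per click

Per-click bids in order: $7.88 (Hale) > $5.93 (Quill) > $2.49 (Willow) > $2.48 (Onyx) > $2.10 (Tessera) > …
Slot 4 goes to the fourth-ranked bidder, Onyx, who pays the next bid down: $2.10/click.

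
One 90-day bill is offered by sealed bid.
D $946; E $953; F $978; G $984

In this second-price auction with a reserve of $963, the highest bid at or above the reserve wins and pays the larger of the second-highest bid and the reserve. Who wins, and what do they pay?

G pays $978

Bids in order: 984 (G) > 978 (F) > 953 (E) > 946 (D)
Highest eligible bid: G at $984.
max(second-highest $978, reserve $963) = $978; the reserve does not bind.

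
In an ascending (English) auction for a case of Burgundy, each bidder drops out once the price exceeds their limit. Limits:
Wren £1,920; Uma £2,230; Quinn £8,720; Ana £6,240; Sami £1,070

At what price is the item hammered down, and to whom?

Rule: the price rises until one bidder remains; the winner pays the price at which the last rival dropped out.
Sorting limits: 8,720 (Quinn) > 6,240 (Ana) > 2,230 (Uma) > 1,920 (Wren) > 1,070 (Sami)
Ana is the last rival to drop out, at £6,240; Quinn remains and wins at that price.

Quinn wins at £6,240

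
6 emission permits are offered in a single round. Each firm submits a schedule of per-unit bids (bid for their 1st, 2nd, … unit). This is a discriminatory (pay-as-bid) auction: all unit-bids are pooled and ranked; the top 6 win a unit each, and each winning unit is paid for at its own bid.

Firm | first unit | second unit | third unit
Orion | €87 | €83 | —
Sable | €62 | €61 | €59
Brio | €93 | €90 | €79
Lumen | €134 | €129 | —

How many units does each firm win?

Brio 2, Lumen 2, Orion 2

Pooled unit-bids ranked (top 6): 134 (Lumen-1), 129 (Lumen-2), 93 (Brio-1), 90 (Brio-2), 87 (Orion-1), 83 (Orion-2)
Next rejected bid: €79 (not a price — pay-as-bid).
Allocation: Brio 2, Lumen 2, Orion 2.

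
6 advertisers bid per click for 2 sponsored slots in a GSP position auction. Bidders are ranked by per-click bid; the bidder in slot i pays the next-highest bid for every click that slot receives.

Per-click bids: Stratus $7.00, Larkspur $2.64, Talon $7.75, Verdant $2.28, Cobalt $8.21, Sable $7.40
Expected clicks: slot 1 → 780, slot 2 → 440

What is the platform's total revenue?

Total revenue: $9301.00

Sorting advertisers: $8.21 (Cobalt) > $7.75 (Talon) > $7.40 (Sable) > …
Slot 1: Cobalt pays $7.75 × 780 = $6045.00
Slot 2: Talon pays $7.40 × 440 = $3256.00
Total = $9301.00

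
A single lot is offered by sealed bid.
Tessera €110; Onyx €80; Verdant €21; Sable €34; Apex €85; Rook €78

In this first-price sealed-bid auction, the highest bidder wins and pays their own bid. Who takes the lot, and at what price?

Rule: the highest bidder wins and pays their own bid.
Bids in order: 110 (Tessera) > 85 (Apex) > 80 (Onyx) > 78 (Rook) > 34 (Sable) > 21 (Verdant)
Tessera is highest → pays own bid, €110.

Tessera pays €110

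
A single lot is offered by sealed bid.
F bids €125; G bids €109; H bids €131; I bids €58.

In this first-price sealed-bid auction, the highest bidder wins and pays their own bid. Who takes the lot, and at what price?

Bids ranked: 131 (H) > 125 (F) > 109 (G) > 58 (I)
H has the highest bid and pays exactly that: €131.

H pays €131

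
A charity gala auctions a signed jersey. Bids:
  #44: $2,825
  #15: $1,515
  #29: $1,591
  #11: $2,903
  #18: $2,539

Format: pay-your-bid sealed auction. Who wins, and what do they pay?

#11 pays $2,903

Rule: the highest bidder wins and pays their own bid.
Sorting bids: 2,903 (#11) > 2,825 (#44) > 2,539 (#18) > 1,591 (#29) > 1,515 (#15)
First-price: #11 pays what they bid, $2,903.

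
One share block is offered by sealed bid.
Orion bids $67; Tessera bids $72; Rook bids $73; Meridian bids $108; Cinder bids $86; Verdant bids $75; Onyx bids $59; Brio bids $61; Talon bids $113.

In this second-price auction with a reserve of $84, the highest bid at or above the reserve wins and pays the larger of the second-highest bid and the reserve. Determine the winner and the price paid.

Talon pays $108

Second-price auction with a reserve of $84: the highest bid at or above the reserve wins and pays the larger of the second-highest bid and the reserve.
Bids ranked: 113 (Talon) > 108 (Meridian) > 86 (Cinder) > 75 (Verdant) > 73 (Rook) > 72 (Tessera) > …
Highest eligible bid: Talon at $113.
max(second-highest $108, reserve $84) = $108; the reserve does not bind.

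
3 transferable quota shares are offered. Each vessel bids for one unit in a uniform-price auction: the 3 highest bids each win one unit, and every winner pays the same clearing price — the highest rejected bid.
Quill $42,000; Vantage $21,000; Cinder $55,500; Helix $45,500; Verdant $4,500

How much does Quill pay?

Ordering the bids: 55,500 (Cinder), 45,500 (Helix), 42,000 (Quill), 21,000 (Vantage), 4,500 (Verdant)
Top 3: Cinder, Helix, Quill.
First losing bid is Vantage's $21,000, which sets the uniform price.
Quill wins → pays $21,000.

Quill pays $21,000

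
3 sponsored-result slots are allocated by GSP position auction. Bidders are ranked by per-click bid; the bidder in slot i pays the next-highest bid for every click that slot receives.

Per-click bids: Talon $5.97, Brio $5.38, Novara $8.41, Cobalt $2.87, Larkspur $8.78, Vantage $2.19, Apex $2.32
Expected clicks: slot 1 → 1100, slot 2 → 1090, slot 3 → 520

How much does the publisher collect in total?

Total revenue: $18555.90

Per-click bids in order: $8.78 (Larkspur) > $8.41 (Novara) > $5.97 (Talon) > $5.38 (Brio) > …
Slot 1: Larkspur pays $8.41 × 1100 = $9251.00
Slot 2: Novara pays $5.97 × 1090 = $6507.30
Slot 3: Talon pays $5.38 × 520 = $2797.60
Total = $18555.90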